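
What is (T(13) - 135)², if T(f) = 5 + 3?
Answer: 16129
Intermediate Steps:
T(f) = 8
(T(13) - 135)² = (8 - 135)² = (-127)² = 16129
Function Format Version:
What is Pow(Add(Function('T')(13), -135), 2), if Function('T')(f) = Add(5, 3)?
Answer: 16129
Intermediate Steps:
Function('T')(f) = 8
Pow(Add(Function('T')(13), -135), 2) = Pow(Add(8, -135), 2) = Pow(-127, 2) = 16129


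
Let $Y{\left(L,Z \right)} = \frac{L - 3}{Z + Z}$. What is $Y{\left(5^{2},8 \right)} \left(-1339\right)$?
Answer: $- \frac{14729}{8} \approx -1841.1$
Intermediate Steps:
$Y{\left(L,Z \right)} = \frac{-3 + L}{2 Z}$
$Y{\left(5^{2},8 \right)} \left(-1339\right) = \frac{-3 + 5^{2}}{2 \cdot 8} \left(-1339\right) = \frac{1}{2} \cdot \frac{1}{8} \left(-3 + 25\right) \left(-1339\right) = \frac{1}{2} \cdot \frac{1}{8} \cdot 22 \left(-1339\right) = \frac{11}{8} \left(-1339\right) = - \frac{14729}{8}$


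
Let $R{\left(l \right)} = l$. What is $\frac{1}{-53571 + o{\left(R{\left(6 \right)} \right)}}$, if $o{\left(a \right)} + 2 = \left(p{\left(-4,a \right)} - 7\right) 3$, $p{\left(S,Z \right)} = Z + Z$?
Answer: $- \frac{1}{53558} \approx -1.8671 \cdot 10^{-5}$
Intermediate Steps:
$p{\left(S,Z \right)} = 2 Z$
$o{\left(a \right)} = -23 + 6 a$ ($o{\left(a \right)} = -2 + \left(2 a - 7\right) 3 = -2 + \left(-7 + 2 a\right) 3 = -2 + \left(-21 + 6 a\right) = -23 + 6 a$)
$\frac{1}{-53571 + o{\left(R{\left(6 \right)} \right)}} = \frac{1}{-53571 + \left(-23 + 6 \cdot 6\right)} = \frac{1}{-53571 + \left(-23 + 36\right)} = \frac{1}{-53571 + 13} = \frac{1}{-53558} = - \frac{1}{53558}$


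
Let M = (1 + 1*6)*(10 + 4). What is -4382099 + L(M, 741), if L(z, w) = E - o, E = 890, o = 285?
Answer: -4381494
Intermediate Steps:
M = 98 (M = (1 + 6)*14 = 7*14 = 98)
L(z, w) = 605 (L(z, w) = 890 - 1*285 = 890 - 285 = 605)
-4382099 + L(M, 741) = -4382099 + 605 = -4381494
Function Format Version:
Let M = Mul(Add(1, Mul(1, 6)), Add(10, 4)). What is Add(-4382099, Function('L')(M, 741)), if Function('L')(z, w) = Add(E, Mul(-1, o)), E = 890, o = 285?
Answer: -4381494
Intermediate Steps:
M = 98 (M = Mul(Add(1, 6), 14) = Mul(7, 14) = 98)
Function('L')(z, w) = 605 (Function('L')(z, w) = Add(890, Mul(-1, 285)) = Add(890, -285) = 605)
Add(-4382099, Function('L')(M, 741)) = Add(-4382099, 605) = -4381494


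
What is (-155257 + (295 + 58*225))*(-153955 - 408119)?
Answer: 79765045488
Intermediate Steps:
(-155257 + (295 + 58*225))*(-153955 - 408119) = (-155257 + (295 + 13050))*(-562074) = (-155257 + 13345)*(-562074) = -141912*(-562074) = 79765045488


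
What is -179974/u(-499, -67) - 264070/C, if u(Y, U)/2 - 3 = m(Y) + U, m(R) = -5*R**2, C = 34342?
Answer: -23263931234/3054154257 ≈ -7.6171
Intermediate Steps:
u(Y, U) = 6 - 10*Y**2 + 2*U (u(Y, U) = 6 + 2*(-5*Y**2 + U) = 6 + 2*(U - 5*Y**2) = 6 + (-10*Y**2 + 2*U) = 6 - 10*Y**2 + 2*U)
-179974/u(-499, -67) - 264070/C = -179974/(6 - 10*(-499)**2 + 2*(-67)) - 264070/34342 = -179974/(6 - 10*249001 - 134) - 264070*1/34342 = -179974/(6 - 2490010 - 134) - 132035/17171 = -179974/(-2490138) - 132035/17171 = -179974*(-1/2490138) - 132035/17171 = 89987/1245069 - 132035/17171 = -23263931234/3054154257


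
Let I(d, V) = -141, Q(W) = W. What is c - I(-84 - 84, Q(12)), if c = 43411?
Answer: 43552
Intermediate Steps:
c - I(-84 - 84, Q(12)) = 43411 - 1*(-141) = 43411 + 141 = 43552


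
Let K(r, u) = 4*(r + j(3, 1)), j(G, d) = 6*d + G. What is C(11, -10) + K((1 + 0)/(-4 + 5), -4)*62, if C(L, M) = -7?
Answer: 2473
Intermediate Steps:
j(G, d) = G + 6*d
K(r, u) = 36 + 4*r (K(r, u) = 4*(r + (3 + 6*1)) = 4*(r + (3 + 6)) = 4*(r + 9) = 4*(9 + r) = 36 + 4*r)
C(11, -10) + K((1 + 0)/(-4 + 5), -4)*62 = -7 + (36 + 4*((1 + 0)/(-4 + 5)))*62 = -7 + (36 + 4*(1/1))*62 = -7 + (36 + 4*(1*1))*62 = -7 + (36 + 4*1)*62 = -7 + (36 + 4)*62 = -7 + 40*62 = -7 + 2480 = 2473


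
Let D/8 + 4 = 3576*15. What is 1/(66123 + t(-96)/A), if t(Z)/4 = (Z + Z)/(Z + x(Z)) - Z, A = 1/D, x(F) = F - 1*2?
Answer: 97/16153853547 ≈ 6.0048e-9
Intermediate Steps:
x(F) = -2 + F (x(F) = F - 2 = -2 + F)
D = 429088 (D = -32 + 8*(3576*15) = -32 + 8*53640 = -32 + 429120 = 429088)
A = 1/429088 ≈ 2.3305e-6
t(Z) = -4*Z + 8*Z/(-2 + 2*Z) (t(Z) = 4*((Z + Z)/(Z + (-2 + Z)) - Z) = 4*((2*Z)/(-2 + 2*Z) - Z) = 4*(2*Z/(-2 + 2*Z) - Z) = 4*(-Z + 2*Z/(-2 + 2*Z)) = -4*Z + 8*Z/(-2 + 2*Z))
1/(66123 + t(-96)/A) = 1/(66123 + (4*(-96)*(2 - 1*(-96))/(-1 - 96))/(1/429088)) = 1/(66123 + (4*(-96)*(2 + 96)/(-97))*429088) = 1/(66123 + (4*(-96)*(-1/97)*98)*429088) = 1/(66123 + (37632/97)*429088) = 1/(66123 + 16147439616/97) = 1/(16153853547/97) = 97/16153853547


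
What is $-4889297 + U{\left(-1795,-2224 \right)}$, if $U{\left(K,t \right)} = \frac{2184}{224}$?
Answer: $- \frac{19557149}{4} \approx -4.8893 \cdot 10^{6}$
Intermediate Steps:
$U{\left(K,t \right)} = \frac{39}{4}$ ($U{\left(K,t \right)} = 2184 \cdot \frac{1}{224} = \frac{39}{4}$)
$-4889297 + U{\left(-1795,-2224 \right)} = -4889297 + \frac{39}{4} = - \frac{19557149}{4}$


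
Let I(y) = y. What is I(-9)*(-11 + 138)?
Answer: -1143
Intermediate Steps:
I(-9)*(-11 + 138) = -9*(-11 + 138) = -9*127 = -1143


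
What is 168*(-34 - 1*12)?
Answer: -7728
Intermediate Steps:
168*(-34 - 1*12) = 168*(-34 - 12) = 168*(-46) = -7728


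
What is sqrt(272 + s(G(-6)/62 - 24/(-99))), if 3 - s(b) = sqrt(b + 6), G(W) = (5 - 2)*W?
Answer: sqrt(287795475 - 1023*sqrt(6229047))/1023 ≈ 16.509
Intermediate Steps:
G(W) = 3*W
s(b) = 3 - sqrt(6 + b) (s(b) = 3 - sqrt(b + 6) = 3 - sqrt(6 + b))
sqrt(272 + s(G(-6)/62 - 24/(-99))) = sqrt(272 + (3 - sqrt(6 + ((3*(-6))/62 - 24/(-99))))) = sqrt(272 + (3 - sqrt(6 + (-18*1/62 - 24*(-1/99))))) = sqrt(272 + (3 - sqrt(6 + (-9/31 + 8/33)))) = sqrt(272 + (3 - sqrt(6 - 49/1023))) = sqrt(272 + (3 - sqrt(6089/1023))) = sqrt(272 + (3 - sqrt(6229047)/1023)) = sqrt(275 - sqrt(6229047)/1023)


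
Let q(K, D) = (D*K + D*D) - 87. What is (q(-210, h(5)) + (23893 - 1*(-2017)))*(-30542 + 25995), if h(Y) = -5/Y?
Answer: -118376598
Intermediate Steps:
q(K, D) = -87 + D**2 + D*K (q(K, D) = (D*K + D**2) - 87 = (D**2 + D*K) - 87 = -87 + D**2 + D*K)
(q(-210, h(5)) + (23893 - 1*(-2017)))*(-30542 + 25995) = ((-87 + (-5/5)**2 - 5/5*(-210)) + (23893 - 1*(-2017)))*(-30542 + 25995) = ((-87 + (-5*1/5)**2 - 5*1/5*(-210)) + (23893 + 2017))*(-4547) = ((-87 + (-1)**2 - 1*(-210)) + 25910)*(-4547) = ((-87 + 1 + 210) + 25910)*(-4547) = (124 + 25910)*(-4547) = 26034*(-4547) = -118376598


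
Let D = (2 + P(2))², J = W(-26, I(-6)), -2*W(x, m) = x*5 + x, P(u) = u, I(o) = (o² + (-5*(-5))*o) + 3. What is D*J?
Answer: 1248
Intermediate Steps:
I(o) = 3 + o² + 25*o (I(o) = (o² + 25*o) + 3 = 3 + o² + 25*o)
W(x, m) = -3*x (W(x, m) = -(x*5 + x)/2 = -(5*x + x)/2 = -3*x)
J = 78 (J = -3*(-26) = 78)
D = 16 (D = (2 + 2)² = 4² = 16)
D*J = 16*78 = 1248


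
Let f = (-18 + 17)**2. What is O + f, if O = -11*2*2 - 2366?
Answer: -2409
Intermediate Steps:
f = 1 (f = (-1)**2 = 1)
O = -2410 (O = -22*2 - 2366 = -44 - 2366 = -2410)
O + f = -2410 + 1 = -2409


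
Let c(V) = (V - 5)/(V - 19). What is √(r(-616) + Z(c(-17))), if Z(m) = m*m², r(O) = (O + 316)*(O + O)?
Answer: √4311017062/108 ≈ 607.95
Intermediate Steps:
c(V) = (-5 + V)/(-19 + V)
r(O) = 2*O*(316 + O) (r(O) = (316 + O)*(2*O) = 2*O*(316 + O))
Z(m) = m³
√(r(-616) + Z(c(-17))) = √(2*(-616)*(316 - 616) + ((-5 - 17)/(-19 - 17))³) = √(2*(-616)*(-300) + (-22/(-36))³) = √(369600 + (-1/36*(-22))³) = √(369600 + (11/18)³) = √(369600 + 1331/5832) = √(2155508531/5832) = √4311017062/108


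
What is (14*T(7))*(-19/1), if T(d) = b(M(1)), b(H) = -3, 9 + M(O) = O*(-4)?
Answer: 798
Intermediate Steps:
M(O) = -9 - 4*O (M(O) = -9 + O*(-4) = -9 - 4*O)
T(d) = -3
(14*T(7))*(-19/1) = (14*(-3))*(-19/1) = -(-798) = -42*(-19) = 798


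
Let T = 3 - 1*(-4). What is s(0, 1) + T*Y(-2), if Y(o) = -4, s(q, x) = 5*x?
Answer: -23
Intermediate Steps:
T = 7 (T = 3 + 4 = 7)
s(0, 1) + T*Y(-2) = 5*1 + 7*(-4) = 5 - 28 = -23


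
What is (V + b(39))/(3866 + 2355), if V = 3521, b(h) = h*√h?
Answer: 3521/6221 + 39*√39/6221 ≈ 0.60514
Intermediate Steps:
b(h) = h^(3/2)
(V + b(39))/(3866 + 2355) = (3521 + 39^(3/2))/(3866 + 2355) = (3521 + 39*√39)/6221 = (3521 + 39*√39)*(1/6221) = 3521/6221 + 39*√39/6221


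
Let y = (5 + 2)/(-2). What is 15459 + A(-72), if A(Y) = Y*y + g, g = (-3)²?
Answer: 15720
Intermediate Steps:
g = 9
y = -7/2 (y = 7*(-½) = -7/2 ≈ -3.5000)
A(Y) = 9 - 7*Y/2 (A(Y) = Y*(-7/2) + 9 = -7*Y/2 + 9 = 9 - 7*Y/2)
15459 + A(-72) = 15459 + (9 - 7/2*(-72)) = 15459 + (9 + 252) = 15459 + 261 = 15720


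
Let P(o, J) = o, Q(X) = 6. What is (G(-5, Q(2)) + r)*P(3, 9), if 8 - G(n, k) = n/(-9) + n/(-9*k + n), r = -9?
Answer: -871/177 ≈ -4.9209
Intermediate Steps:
G(n, k) = 8 + n/9 - n/(n - 9*k) (G(n, k) = 8 - (n/(-9) + n/(-9*k + n)) = 8 - (n*(-⅑) + n/(n - 9*k)) = 8 - (-n/9 + n/(n - 9*k)) = 8 + (n/9 - n/(n - 9*k)) = 8 + n/9 - n/(n - 9*k))
(G(-5, Q(2)) + r)*P(3, 9) = ((-7*(-5) + 72*6 - ⅑*(-5)² + 6*(-5))/(-1*(-5) + 9*6) - 9)*3 = ((35 + 432 - ⅑*25 - 30)/(5 + 54) - 9)*3 = ((35 + 432 - 25/9 - 30)/59 - 9)*3 = ((1/59)*(3908/9) - 9)*3 = (3908/531 - 9)*3 = -871/531*3 = -871/177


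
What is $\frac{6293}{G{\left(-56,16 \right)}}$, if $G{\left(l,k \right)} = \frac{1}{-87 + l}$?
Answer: $-899899$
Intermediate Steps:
$\frac{6293}{G{\left(-56,16 \right)}} = \frac{6293}{\frac{1}{-87 - 56}} = \frac{6293}{\frac{1}{-143}} = \frac{6293}{- \frac{1}{143}} = 6293 \left(-143\right) = -899899$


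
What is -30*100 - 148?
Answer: -3148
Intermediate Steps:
-30*100 - 148 = -3000 - 148 = -3148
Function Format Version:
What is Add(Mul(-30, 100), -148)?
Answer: -3148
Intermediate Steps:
Add(Mul(-30, 100), -148) = Add(-3000, -148) = -3148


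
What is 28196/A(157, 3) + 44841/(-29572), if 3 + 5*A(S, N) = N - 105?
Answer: -119250539/88716 ≈ -1344.2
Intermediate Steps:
A(S, N) = -108/5 + N/5 (A(S, N) = -3/5 + (N - 105)/5 = -3/5 + (-105 + N)/5 = -3/5 + (-21 + N/5) = -108/5 + N/5)
28196/A(157, 3) + 44841/(-29572) = 28196/(-108/5 + (1/5)*3) + 44841/(-29572) = 28196/(-108/5 + 3/5) + 44841*(-1/29572) = 28196/(-21) - 44841/29572 = 28196*(-1/21) - 44841/29572 = -4028/3 - 44841/29572 = -119250539/88716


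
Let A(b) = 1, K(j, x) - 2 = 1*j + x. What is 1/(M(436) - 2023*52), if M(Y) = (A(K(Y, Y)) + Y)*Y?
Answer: 1/85336 ≈ 1.1718e-5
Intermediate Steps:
K(j, x) = 2 + j + x (K(j, x) = 2 + (1*j + x) = 2 + (j + x) = 2 + j + x)
M(Y) = Y*(1 + Y) (M(Y) = (1 + Y)*Y = Y*(1 + Y))
1/(M(436) - 2023*52) = 1/(436*(1 + 436) - 2023*52) = 1/(436*437 - 105196) = 1/(190532 - 105196) = 1/85336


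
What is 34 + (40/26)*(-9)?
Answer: 262/13 ≈ 20.154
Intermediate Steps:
34 + (40/26)*(-9) = 34 + (40*(1/26))*(-9) = 34 + (20/13)*(-9) = 34 - 180/13 = 262/13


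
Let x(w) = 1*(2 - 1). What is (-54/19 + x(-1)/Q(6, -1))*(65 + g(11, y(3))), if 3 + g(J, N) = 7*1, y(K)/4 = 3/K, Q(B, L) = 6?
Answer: -7015/38 ≈ -184.61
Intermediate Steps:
x(w) = 1 (x(w) = 1*1 = 1)
y(K) = 12/K (y(K) = 4*(3/K) = 12/K)
g(J, N) = 4 (g(J, N) = -3 + 7*1 = -3 + 7 = 4)
(-54/19 + x(-1)/Q(6, -1))*(65 + g(11, y(3))) = (-54/19 + 1/6)*(65 + 4) = (-54*1/19 + 1*(1/6))*69 = (-54/19 + 1/6)*69 = -305/114*69 = -7015/38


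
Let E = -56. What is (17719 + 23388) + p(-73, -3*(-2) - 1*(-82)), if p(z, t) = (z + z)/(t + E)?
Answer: 657639/16 ≈ 41102.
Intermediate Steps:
p(z, t) = 2*z/(-56 + t) (p(z, t) = (z + z)/(t - 56) = (2*z)/(-56 + t) = 2*z/(-56 + t))
(17719 + 23388) + p(-73, -3*(-2) - 1*(-82)) = (17719 + 23388) + 2*(-73)/(-56 + (-3*(-2) - 1*(-82))) = 41107 + 2*(-73)/(-56 + (6 + 82)) = 41107 + 2*(-73)/(-56 + 88) = 41107 + 2*(-73)/32 = 41107 + 2*(-73)*(1/32) = 41107 - 73/16 = 657639/16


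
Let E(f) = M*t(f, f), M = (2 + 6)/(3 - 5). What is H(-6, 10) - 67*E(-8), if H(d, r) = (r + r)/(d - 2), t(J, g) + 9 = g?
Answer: -9117/2 ≈ -4558.5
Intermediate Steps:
t(J, g) = -9 + g
M = -4 (M = 8/(-2) = 8*(-½) = -4)
H(d, r) = 2*r/(-2 + d) (H(d, r) = (2*r)/(-2 + d) = 2*r/(-2 + d))
E(f) = 36 - 4*f (E(f) = -4*(-9 + f) = 36 - 4*f)
H(-6, 10) - 67*E(-8) = 2*10/(-2 - 6) - 67*(36 - 4*(-8)) = 2*10/(-8) - 67*(36 + 32) = 2*10*(-⅛) - 67*68 = -5/2 - 4556 = -9117/2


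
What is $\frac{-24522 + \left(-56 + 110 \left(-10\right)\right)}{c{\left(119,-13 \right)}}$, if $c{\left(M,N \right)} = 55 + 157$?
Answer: $- \frac{12839}{106} \approx -121.12$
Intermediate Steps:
$c{\left(M,N \right)} = 212$
$\frac{-24522 + \left(-56 + 110 \left(-10\right)\right)}{c{\left(119,-13 \right)}} = \frac{-24522 + \left(-56 + 110 \left(-10\right)\right)}{212} = \left(-24522 - 1156\right) \frac{1}{212} = \left(-25678\right) \frac{1}{212} = - \frac{12839}{106}$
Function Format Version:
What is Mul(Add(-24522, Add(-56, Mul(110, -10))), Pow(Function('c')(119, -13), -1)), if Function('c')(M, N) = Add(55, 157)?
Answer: Rational(-12839, 106) ≈ -121.12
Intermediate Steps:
Function('c')(M, N) = 212
Mul(Add(-24522, Add(-56, Mul(110, -10))), Pow(Function('c')(119, -13), -1)) = Mul(Add(-24522, Add(-56, Mul(110, -10))), Pow(212, -1)) = Mul(Add(-24522, Add(-56, -1100)), Rational(1, 212)) = Mul(Add(-24522, -1156), Rational(1, 212)) = Mul(-25678, Rational(1, 212)) = Rational(-12839, 106)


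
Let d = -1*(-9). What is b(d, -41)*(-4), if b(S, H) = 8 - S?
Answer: 4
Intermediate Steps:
d = 9
b(d, -41)*(-4) = (8 - 1*9)*(-4) = (8 - 9)*(-4) = -1*(-4) = 4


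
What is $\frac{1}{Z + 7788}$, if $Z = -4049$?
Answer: $\frac{1}{3739} \approx 0.00026745$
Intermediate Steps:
$\frac{1}{Z + 7788} = \frac{1}{-4049 + 7788} = \frac{1}{3739}$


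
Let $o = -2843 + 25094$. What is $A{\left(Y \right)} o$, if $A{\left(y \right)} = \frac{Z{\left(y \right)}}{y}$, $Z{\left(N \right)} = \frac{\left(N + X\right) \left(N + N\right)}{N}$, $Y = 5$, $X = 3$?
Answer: $\frac{356016}{5} \approx 71203.0$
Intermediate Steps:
$Z{\left(N \right)} = 6 + 2 N$ ($Z{\left(N \right)} = \frac{\left(N + 3\right) \left(N + N\right)}{N} = \frac{\left(3 + N\right) 2 N}{N} = \frac{2 N \left(3 + N\right)}{N} = 6 + 2 N$)
$A{\left(y \right)} = \frac{6 + 2 y}{y}$
$o = 22251$
$A{\left(Y \right)} o = \left(2 + \frac{6}{5}\right) 22251 = \frac{16}{5} \cdot 22251 = \frac{356016}{5}$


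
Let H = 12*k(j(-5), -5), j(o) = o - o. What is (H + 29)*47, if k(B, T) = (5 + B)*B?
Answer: 1363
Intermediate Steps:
j(o) = 0
k(B, T) = B*(5 + B)
H = 0 (H = 12*(0*(5 + 0)) = 12*(0*5) = 12*0 = 0)
(H + 29)*47 = (0 + 29)*47 = 29*47 = 1363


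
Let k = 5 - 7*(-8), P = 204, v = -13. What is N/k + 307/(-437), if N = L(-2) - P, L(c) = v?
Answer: -113556/26657 ≈ -4.2599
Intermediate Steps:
k = 61 (k = 5 + 56 = 61)
L(c) = -13
N = -217 (N = -13 - 1*204 = -13 - 204 = -217)
N/k + 307/(-437) = -217/61 + 307/(-437) = -217*1/61 + 307*(-1/437) = -217/61 - 307/437 = -113556/26657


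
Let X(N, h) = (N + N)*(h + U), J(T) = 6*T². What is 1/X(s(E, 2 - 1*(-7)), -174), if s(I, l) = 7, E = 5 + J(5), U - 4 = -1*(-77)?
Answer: -1/1302 ≈ -0.00076805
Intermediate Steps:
U = 81 (U = 4 - 1*(-77) = 4 + 77 = 81)
E = 155 (E = 5 + 6*5² = 5 + 6*25 = 5 + 150 = 155)
X(N, h) = 2*N*(81 + h) (X(N, h) = (N + N)*(h + 81) = (2*N)*(81 + h) = 2*N*(81 + h))
1/X(s(E, 2 - 1*(-7)), -174) = 1/(2*7*(81 - 174)) = 1/(2*7*(-93)) = 1/(-1302) = -1/1302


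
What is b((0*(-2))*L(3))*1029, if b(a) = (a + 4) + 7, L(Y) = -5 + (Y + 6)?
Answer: 11319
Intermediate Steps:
L(Y) = 1 + Y (L(Y) = -5 + (6 + Y) = 1 + Y)
b(a) = 11 + a (b(a) = (4 + a) + 7 = 11 + a)
b((0*(-2))*L(3))*1029 = (11 + (0*(-2))*(1 + 3))*1029 = (11 + 0*4)*1029 = (11 + 0)*1029 = 11*1029 = 11319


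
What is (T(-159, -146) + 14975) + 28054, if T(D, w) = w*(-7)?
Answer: 44051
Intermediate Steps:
T(D, w) = -7*w
(T(-159, -146) + 14975) + 28054 = (-7*(-146) + 14975) + 28054 = (1022 + 14975) + 28054 = 15997 + 28054 = 44051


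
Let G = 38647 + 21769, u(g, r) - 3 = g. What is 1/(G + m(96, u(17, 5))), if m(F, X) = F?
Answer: 1/60512 ≈ 1.6526e-5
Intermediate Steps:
u(g, r) = 3 + g
G = 60416
1/(G + m(96, u(17, 5))) = 1/(60416 + 96) = 1/60512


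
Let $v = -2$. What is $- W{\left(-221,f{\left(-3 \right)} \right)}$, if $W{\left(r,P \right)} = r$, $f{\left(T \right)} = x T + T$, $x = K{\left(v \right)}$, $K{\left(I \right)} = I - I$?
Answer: $221$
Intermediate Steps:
$K{\left(I \right)} = 0$
$x = 0$
$f{\left(T \right)} = T$ ($f{\left(T \right)} = 0 T + T = 0 + T = T$)
$- W{\left(-221,f{\left(-3 \right)} \right)} = \left(-1\right) \left(-221\right) = 221$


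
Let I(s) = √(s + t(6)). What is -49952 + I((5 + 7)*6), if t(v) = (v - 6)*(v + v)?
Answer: -49952 + 6*√2 ≈ -49944.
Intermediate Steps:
t(v) = 2*v*(-6 + v) (t(v) = (-6 + v)*(2*v) = 2*v*(-6 + v))
I(s) = √s (I(s) = √(s + 2*6*(-6 + 6)) = √(s + 2*6*0) = √(s + 0) = √s)
-49952 + I((5 + 7)*6) = -49952 + √((5 + 7)*6) = -49952 + √(12*6) = -49952 + √72 = -49952 + 6*√2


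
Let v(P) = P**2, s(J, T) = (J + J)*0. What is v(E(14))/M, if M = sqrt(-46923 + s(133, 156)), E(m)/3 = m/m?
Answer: -3*I*sqrt(46923)/15641 ≈ -0.041548*I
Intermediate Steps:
E(m) = 3 (E(m) = 3*(m/m) = 3*1 = 3)
s(J, T) = 0 (s(J, T) = (2*J)*0 = 0)
M = I*sqrt(46923) (M = sqrt(-46923 + 0) = sqrt(-46923) = I*sqrt(46923) ≈ 216.62*I)
v(E(14))/M = 3**2/((I*sqrt(46923))) = 9*(-I*sqrt(46923)/46923) = -3*I*sqrt(46923)/15641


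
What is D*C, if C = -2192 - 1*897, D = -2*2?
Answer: 12356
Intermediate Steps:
D = -4
C = -3089 (C = -2192 - 897 = -3089)
D*C = -4*(-3089) = 12356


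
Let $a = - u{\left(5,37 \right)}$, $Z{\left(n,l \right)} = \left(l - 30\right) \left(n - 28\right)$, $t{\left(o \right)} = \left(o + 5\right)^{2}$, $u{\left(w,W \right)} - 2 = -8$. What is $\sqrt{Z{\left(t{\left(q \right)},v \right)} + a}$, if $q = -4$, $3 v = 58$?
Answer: $7 \sqrt{6} \approx 17.146$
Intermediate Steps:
$v = \frac{58}{3}$ ($v = \frac{1}{3} \cdot 58 = \frac{58}{3} \approx 19.333$)
$u{\left(w,W \right)} = -6$ ($u{\left(w,W \right)} = 2 - 8 = -6$)
$t{\left(o \right)} = \left(5 + o\right)^{2}$
$Z{\left(n,l \right)} = \left(-30 + l\right) \left(-28 + n\right)$
$a = 6$ ($a = \left(-1\right) \left(-6\right) = 6$)
$\sqrt{Z{\left(t{\left(q \right)},v \right)} + a} = \sqrt{\left(840 - 30 \left(5 - 4\right)^{2} - \frac{1624}{3} + \frac{58 \left(5 - 4\right)^{2}}{3}\right) + 6} = \sqrt{\left(840 - 30 \cdot 1^{2} - \frac{1624}{3} + \frac{58 \cdot 1^{2}}{3}\right) + 6} = \sqrt{\left(840 - 30 - \frac{1624}{3} + \frac{58}{3} \cdot 1\right) + 6} = \sqrt{\left(840 - 30 - \frac{1624}{3} + \frac{58}{3}\right) + 6} = \sqrt{288 + 6} = \sqrt{294} = 7 \sqrt{6}$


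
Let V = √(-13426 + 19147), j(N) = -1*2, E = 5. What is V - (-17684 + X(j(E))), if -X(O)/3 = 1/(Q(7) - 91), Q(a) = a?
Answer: 495151/28 + √5721 ≈ 17760.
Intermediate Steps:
j(N) = -2
V = √5721 ≈ 75.637
X(O) = 1/28 (X(O) = -3/(7 - 91) = -3/(-84) = -3*(-1/84) = 1/28)
V - (-17684 + X(j(E))) = √5721 - (-17684 + 1/28) = √5721 - 1*(-495151/28) = √5721 + 495151/28 = 495151/28 + √5721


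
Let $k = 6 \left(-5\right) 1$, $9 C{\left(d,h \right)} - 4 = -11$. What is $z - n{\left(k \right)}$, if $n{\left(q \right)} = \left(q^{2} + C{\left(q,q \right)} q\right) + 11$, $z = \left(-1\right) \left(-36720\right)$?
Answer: $\frac{107357}{3} \approx 35786.0$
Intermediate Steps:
$C{\left(d,h \right)} = - \frac{7}{9}$ ($C{\left(d,h \right)} = \frac{4}{9} + \frac{1}{9} \left(-11\right) = \frac{4}{9} - \frac{11}{9} = - \frac{7}{9}$)
$k = -30$ ($k = \left(-30\right) 1 = -30$)
$z = 36720$
$n{\left(q \right)} = 11 + q^{2} - \frac{7 q}{9}$ ($n{\left(q \right)} = \left(q^{2} - \frac{7 q}{9}\right) + 11 = 11 + q^{2} - \frac{7 q}{9}$)
$z - n{\left(k \right)} = 36720 - \left(11 + \left(-30\right)^{2} - - \frac{70}{3}\right) = 36720 - \left(11 + 900 + \frac{70}{3}\right) = 36720 - \frac{2803}{3} = \frac{107357}{3}$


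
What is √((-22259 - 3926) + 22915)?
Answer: I*√3270 ≈ 57.184*I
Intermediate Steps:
√((-22259 - 3926) + 22915) = √(-26185 + 22915) = √(-3270) = I*√3270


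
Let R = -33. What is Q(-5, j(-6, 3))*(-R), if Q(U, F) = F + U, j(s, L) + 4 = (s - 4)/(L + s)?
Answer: -187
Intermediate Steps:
j(s, L) = -4 + (-4 + s)/(L + s) (j(s, L) = -4 + (s - 4)/(L + s) = -4 + (-4 + s)/(L + s))
Q(-5, j(-6, 3))*(-R) = ((-4 - 4*3 - 3*(-6))/(3 - 6) - 5)*(-1*(-33)) = ((-4 - 12 + 18)/(-3) - 5)*33 = (-⅓*2 - 5)*33 = (-⅔ - 5)*33 = -17/3*33 = -187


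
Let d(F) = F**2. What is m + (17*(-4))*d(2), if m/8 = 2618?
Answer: 20672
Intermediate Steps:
m = 20944 (m = 8*2618 = 20944)
m + (17*(-4))*d(2) = 20944 + (17*(-4))*2**2 = 20944 - 68*4 = 20944 - 272 = 20672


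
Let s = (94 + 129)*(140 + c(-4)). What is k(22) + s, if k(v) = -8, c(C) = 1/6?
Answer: 187495/6 ≈ 31249.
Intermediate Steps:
c(C) = ⅙
s = 187543/6 (s = (94 + 129)*(140 + ⅙) = 223*(841/6) = 187543/6 ≈ 31257.)
k(22) + s = -8 + 187543/6 = 187495/6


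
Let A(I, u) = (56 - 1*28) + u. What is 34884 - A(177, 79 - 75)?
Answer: 34852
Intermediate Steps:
A(I, u) = 28 + u (A(I, u) = (56 - 28) + u = 28 + u)
34884 - A(177, 79 - 75) = 34884 - (28 + (79 - 75)) = 34884 - (28 + 4) = 34884 - 1*32 = 34884 - 32 = 34852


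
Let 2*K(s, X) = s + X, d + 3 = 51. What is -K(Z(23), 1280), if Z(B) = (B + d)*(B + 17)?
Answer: -2060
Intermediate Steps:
d = 48 (d = -3 + 51 = 48)
Z(B) = (17 + B)*(48 + B) (Z(B) = (B + 48)*(B + 17) = (48 + B)*(17 + B) = (17 + B)*(48 + B))
K(s, X) = X/2 + s/2 (K(s, X) = (s + X)/2 = (X + s)/2 = X/2 + s/2)
-K(Z(23), 1280) = -((1/2)*1280 + (816 + 23**2 + 65*23)/2) = -(640 + (816 + 529 + 1495)/2) = -(640 + (1/2)*2840) = -(640 + 1420) = -1*2060 = -2060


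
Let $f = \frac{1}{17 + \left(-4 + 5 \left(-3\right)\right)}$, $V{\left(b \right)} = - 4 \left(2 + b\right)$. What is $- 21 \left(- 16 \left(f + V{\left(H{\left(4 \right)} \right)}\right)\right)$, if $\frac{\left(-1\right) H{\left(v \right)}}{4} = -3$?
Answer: $-18984$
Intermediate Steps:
$H{\left(v \right)} = 12$ ($H{\left(v \right)} = \left(-4\right) \left(-3\right) = 12$)
$V{\left(b \right)} = -8 - 4 b$
$f = - \frac{1}{2}$ ($f = \frac{1}{17 - 19} = \frac{1}{-2} = - \frac{1}{2} \approx -0.5$)
$- 21 \left(- 16 \left(f + V{\left(H{\left(4 \right)} \right)}\right)\right) = - 21 \left(- 16 \left(- \frac{1}{2} - 56\right)\right) = - 21 \left(\left(-16\right) \left(- \frac{113}{2}\right)\right) = \left(-21\right) 904 = -18984$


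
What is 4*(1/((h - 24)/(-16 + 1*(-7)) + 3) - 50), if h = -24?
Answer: -23308/117 ≈ -199.21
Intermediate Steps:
4*(1/((h - 24)/(-16 + 1*(-7)) + 3) - 50) = 4*(1/((-24 - 24)/(-16 + 1*(-7)) + 3) - 50) = 4*(1/(-48/(-16 - 7) + 3) - 50) = 4*(1/(-48/(-23) + 3) - 50) = 4*(1/(-48*(-1/23) + 3) - 50) = 4*(1/(48/23 + 3) - 50) = 4*(1/(117/23) - 50) = 4*(23/117 - 50) = 4*(-5827/117) = -23308/117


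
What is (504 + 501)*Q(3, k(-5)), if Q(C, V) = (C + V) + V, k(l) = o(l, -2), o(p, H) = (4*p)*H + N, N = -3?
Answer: 77385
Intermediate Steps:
o(p, H) = -3 + 4*H*p (o(p, H) = (4*p)*H - 3 = 4*H*p - 3 = -3 + 4*H*p)
k(l) = -3 - 8*l (k(l) = -3 + 4*(-2)*l = -3 - 8*l)
Q(C, V) = C + 2*V
(504 + 501)*Q(3, k(-5)) = (504 + 501)*(3 + 2*(-3 - 8*(-5))) = 1005*(3 + 2*(-3 + 40)) = 1005*(3 + 2*37) = 1005*(3 + 74) = 1005*77 = 77385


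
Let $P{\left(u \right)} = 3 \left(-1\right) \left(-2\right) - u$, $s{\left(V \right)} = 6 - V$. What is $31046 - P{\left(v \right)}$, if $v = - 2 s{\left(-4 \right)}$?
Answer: $31020$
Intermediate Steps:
$v = -20$ ($v = - 2 \left(6 - -4\right) = - 2 \left(6 + 4\right) = \left(-2\right) 10 = -20$)
$P{\left(u \right)} = 6 - u$ ($P{\left(u \right)} = \left(-3\right) \left(-2\right) - u = 6 - u$)
$31046 - P{\left(v \right)} = 31046 - \left(6 - -20\right) = 31046 - \left(6 + 20\right) = 31046 - 26 = 31020$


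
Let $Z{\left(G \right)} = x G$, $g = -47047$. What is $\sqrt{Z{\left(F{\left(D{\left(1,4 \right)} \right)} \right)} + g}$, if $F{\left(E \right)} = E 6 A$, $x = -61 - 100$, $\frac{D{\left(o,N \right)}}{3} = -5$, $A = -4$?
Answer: $7 i \sqrt{2143} \approx 324.05 i$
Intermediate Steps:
$D{\left(o,N \right)} = -15$ ($D{\left(o,N \right)} = 3 \left(-5\right) = -15$)
$x = -161$
$F{\left(E \right)} = - 24 E$ ($F{\left(E \right)} = E 6 \left(-4\right) = 6 E \left(-4\right) = - 24 E$)
$Z{\left(G \right)} = - 161 G$
$\sqrt{Z{\left(F{\left(D{\left(1,4 \right)} \right)} \right)} + g} = \sqrt{- 161 \left(\left(-24\right) \left(-15\right)\right) - 47047} = \sqrt{\left(-161\right) 360 - 47047} = \sqrt{-57960 - 47047} = \sqrt{-105007} = 7 i \sqrt{2143}$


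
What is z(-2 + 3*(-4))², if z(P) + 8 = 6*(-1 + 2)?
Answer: 4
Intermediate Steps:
z(P) = -2 (z(P) = -8 + 6*(-1 + 2) = -8 + 6*1 = -8 + 6 = -2)
z(-2 + 3*(-4))² = (-2)² = 4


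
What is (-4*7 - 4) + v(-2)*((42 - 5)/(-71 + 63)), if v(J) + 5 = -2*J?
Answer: -219/8 ≈ -27.375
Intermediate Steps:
v(J) = -5 - 2*J
(-4*7 - 4) + v(-2)*((42 - 5)/(-71 + 63)) = (-4*7 - 4) + (-5 - 2*(-2))*((42 - 5)/(-71 + 63)) = (-28 - 4) + (-5 + 4)*(37/(-8)) = -32 - 37*(-1)/8 = -32 - 1*(-37/8) = -32 + 37/8 = -219/8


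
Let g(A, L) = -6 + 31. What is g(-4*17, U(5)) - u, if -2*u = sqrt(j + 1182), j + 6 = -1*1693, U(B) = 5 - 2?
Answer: 25 + I*sqrt(517)/2 ≈ 25.0 + 11.369*I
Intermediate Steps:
U(B) = 3
j = -1699 (j = -6 - 1*1693 = -6 - 1693 = -1699)
u = -I*sqrt(517)/2 (u = -sqrt(-1699 + 1182)/2 = -I*sqrt(517)/2 ≈ -11.369*I)
g(A, L) = 25
g(-4*17, U(5)) - u = 25 - (-1)*I*sqrt(517)/2 = 25 + I*sqrt(517)/2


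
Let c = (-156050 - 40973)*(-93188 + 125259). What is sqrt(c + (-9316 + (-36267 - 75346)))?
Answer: I*sqrt(6318845562) ≈ 79491.0*I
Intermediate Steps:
c = -6318724633 (c = -197023*32071 = -6318724633)
sqrt(c + (-9316 + (-36267 - 75346))) = sqrt(-6318724633 + (-9316 + (-36267 - 75346))) = sqrt(-6318724633 + (-9316 - 111613)) = sqrt(-6318724633 - 120929) = sqrt(-6318845562) = I*sqrt(6318845562)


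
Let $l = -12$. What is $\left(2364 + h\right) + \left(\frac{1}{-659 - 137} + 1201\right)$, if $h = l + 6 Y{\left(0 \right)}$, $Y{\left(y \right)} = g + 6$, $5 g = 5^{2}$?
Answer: $\frac{2880723}{796} \approx 3619.0$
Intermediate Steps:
$g = 5$ ($g = \frac{5^{2}}{5} = \frac{1}{5} \cdot 25 = 5$)
$Y{\left(y \right)} = 11$ ($Y{\left(y \right)} = 5 + 6 = 11$)
$h = 54$ ($h = -12 + 6 \cdot 11 = -12 + 66 = 54$)
$\left(2364 + h\right) + \left(\frac{1}{-659 - 137} + 1201\right) = \left(2364 + 54\right) + \left(\frac{1}{-659 - 137} + 1201\right) = 2418 + \left(\frac{1}{-796} + 1201\right) = 2418 + \left(- \frac{1}{796} + 1201\right) = 2418 + \frac{955995}{796} = \frac{2880723}{796}$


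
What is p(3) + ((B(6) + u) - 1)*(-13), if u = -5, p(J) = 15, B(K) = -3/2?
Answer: 225/2 ≈ 112.50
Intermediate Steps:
B(K) = -3/2 (B(K) = -3*½ = -3/2)
p(3) + ((B(6) + u) - 1)*(-13) = 15 + ((-3/2 - 5) - 1)*(-13) = 15 + (-13/2 - 1)*(-13) = 15 - 15/2*(-13) = 15 + 195/2 = 225/2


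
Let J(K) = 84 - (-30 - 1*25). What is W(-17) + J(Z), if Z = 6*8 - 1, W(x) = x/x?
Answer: 140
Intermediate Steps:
W(x) = 1
Z = 47 (Z = 48 - 1 = 47)
J(K) = 139 (J(K) = 84 - (-30 - 25) = 84 - 1*(-55) = 84 + 55 = 139)
W(-17) + J(Z) = 1 + 139 = 140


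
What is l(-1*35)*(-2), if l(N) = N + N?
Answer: 140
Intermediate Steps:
l(N) = 2*N
l(-1*35)*(-2) = (2*(-1*35))*(-2) = (2*(-35))*(-2) = -70*(-2) = 140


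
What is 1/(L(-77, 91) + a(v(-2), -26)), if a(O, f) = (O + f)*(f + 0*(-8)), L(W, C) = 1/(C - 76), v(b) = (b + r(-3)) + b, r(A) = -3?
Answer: 15/12871 ≈ 0.0011654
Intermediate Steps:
v(b) = -3 + 2*b (v(b) = (b - 3) + b = (-3 + b) + b = -3 + 2*b)
L(W, C) = 1/(-76 + C)
a(O, f) = f*(O + f) (a(O, f) = (O + f)*(f + 0) = (O + f)*f = f*(O + f))
1/(L(-77, 91) + a(v(-2), -26)) = 1/(1/(-76 + 91) - 26*((-3 + 2*(-2)) - 26)) = 1/(1/15 - 26*((-3 - 4) - 26)) = 1/(1/15 - 26*(-7 - 26)) = 1/(1/15 - 26*(-33)) = 1/(1/15 + 858) = 1/(12871/15) = 15/12871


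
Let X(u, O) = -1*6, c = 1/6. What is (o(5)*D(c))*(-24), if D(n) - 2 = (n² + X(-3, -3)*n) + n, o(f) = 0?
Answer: 0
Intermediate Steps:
c = ⅙ ≈ 0.16667
X(u, O) = -6
D(n) = 2 + n² - 5*n (D(n) = 2 + ((n² - 6*n) + n) = 2 + (n² - 5*n) = 2 + n² - 5*n)
(o(5)*D(c))*(-24) = (0*(2 + (⅙)² - 5*⅙))*(-24) = (0*(2 + 1/36 - ⅚))*(-24) = (0*(43/36))*(-24) = 0*(-24) = 0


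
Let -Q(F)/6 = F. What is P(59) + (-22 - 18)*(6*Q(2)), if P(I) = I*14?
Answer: 3706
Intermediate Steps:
Q(F) = -6*F
P(I) = 14*I
P(59) + (-22 - 18)*(6*Q(2)) = 14*59 + (-22 - 18)*(6*(-6*2)) = 826 - 240*(-12) = 826 - 40*(-72) = 826 + 2880 = 3706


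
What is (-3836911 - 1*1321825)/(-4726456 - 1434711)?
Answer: 5158736/6161167 ≈ 0.83730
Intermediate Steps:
(-3836911 - 1*1321825)/(-4726456 - 1434711) = (-3836911 - 1321825)/(-6161167) = -5158736*(-1/6161167) = 5158736/6161167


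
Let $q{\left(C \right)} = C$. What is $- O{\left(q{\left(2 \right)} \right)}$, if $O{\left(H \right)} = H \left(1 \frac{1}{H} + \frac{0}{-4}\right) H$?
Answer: $-2$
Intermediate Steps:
$O{\left(H \right)} = H$ ($O{\left(H \right)} = H \left(\frac{1}{H} + 0 \left(- \frac{1}{4}\right)\right) H = H \left(\frac{1}{H} + 0\right) H = \frac{H}{H} H = 1 H = H$)
$- O{\left(q{\left(2 \right)} \right)} = \left(-1\right) 2 = -2$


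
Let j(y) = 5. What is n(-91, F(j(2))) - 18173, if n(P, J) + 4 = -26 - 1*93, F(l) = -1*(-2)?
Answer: -18296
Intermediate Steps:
F(l) = 2
n(P, J) = -123 (n(P, J) = -4 + (-26 - 1*93) = -4 + (-26 - 93) = -4 - 119 = -123)
n(-91, F(j(2))) - 18173 = -123 - 18173 = -18296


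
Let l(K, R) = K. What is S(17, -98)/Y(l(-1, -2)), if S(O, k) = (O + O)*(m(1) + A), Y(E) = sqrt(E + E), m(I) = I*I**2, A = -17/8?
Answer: 153*I*sqrt(2)/8 ≈ 27.047*I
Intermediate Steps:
A = -17/8 (A = -17*1/8 = -17/8 ≈ -2.1250)
m(I) = I**3
Y(E) = sqrt(2)*sqrt(E) (Y(E) = sqrt(2*E) = sqrt(2)*sqrt(E))
S(O, k) = -9*O/4 (S(O, k) = (O + O)*(1**3 - 17/8) = (2*O)*(1 - 17/8) = (2*O)*(-9/8) = -9*O/4)
S(17, -98)/Y(l(-1, -2)) = (-9/4*17)/((sqrt(2)*sqrt(-1))) = -153*(-I*sqrt(2)/2)/4 = -(-153)*I*sqrt(2)/8 = 153*I*sqrt(2)/8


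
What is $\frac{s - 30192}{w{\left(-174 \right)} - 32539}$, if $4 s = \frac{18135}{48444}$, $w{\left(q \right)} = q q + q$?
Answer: $\frac{1950155619}{157410704} \approx 12.389$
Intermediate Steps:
$w{\left(q \right)} = q + q^{2}$ ($w{\left(q \right)} = q^{2} + q = q + q^{2}$)
$s = \frac{6045}{64592}$ ($s = \frac{18135 \cdot \frac{1}{48444}}{4} = \frac{1}{4} \cdot \frac{6045}{16148} = \frac{6045}{64592} \approx 0.093587$)
$\frac{s - 30192}{w{\left(-174 \right)} - 32539} = \frac{\frac{6045}{64592} - 30192}{- 174 \left(1 - 174\right) - 32539} = - \frac{1950155619}{64592 \left(\left(-174\right) \left(-173\right) - 32539\right)} = - \frac{1950155619}{64592 \left(30102 - 32539\right)} = - \frac{1950155619}{64592 \left(-2437\right)} = \left(- \frac{1950155619}{64592}\right) \left(- \frac{1}{2437}\right) = \frac{1950155619}{157410704}$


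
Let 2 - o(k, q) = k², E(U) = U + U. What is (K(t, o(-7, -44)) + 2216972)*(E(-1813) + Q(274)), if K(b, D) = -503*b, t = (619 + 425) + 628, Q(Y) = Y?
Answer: -4612204512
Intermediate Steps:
E(U) = 2*U
o(k, q) = 2 - k²
t = 1672 (t = 1044 + 628 = 1672)
(K(t, o(-7, -44)) + 2216972)*(E(-1813) + Q(274)) = (-503*1672 + 2216972)*(2*(-1813) + 274) = (-841016 + 2216972)*(-3626 + 274) = 1375956*(-3352) = -4612204512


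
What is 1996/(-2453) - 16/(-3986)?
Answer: -3958404/4888829 ≈ -0.80968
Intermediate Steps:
1996/(-2453) - 16/(-3986) = 1996*(-1/2453) - 16*(-1/3986) = -1996/2453 + 8/1993 = -3958404/4888829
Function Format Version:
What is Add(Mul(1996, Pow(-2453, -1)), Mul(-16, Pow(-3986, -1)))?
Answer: Rational(-3958404, 4888829) ≈ -0.80968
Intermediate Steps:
Add(Mul(1996, Pow(-2453, -1)), Mul(-16, Pow(-3986, -1))) = Add(Mul(1996, Rational(-1, 2453)), Mul(-16, Rational(-1, 3986))) = Add(Rational(-1996, 2453), Rational(8, 1993)) = Rational(-3958404, 4888829)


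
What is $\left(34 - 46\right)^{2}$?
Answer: $144$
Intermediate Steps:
$\left(34 - 46\right)^{2} = \left(-12\right)^{2} = 144$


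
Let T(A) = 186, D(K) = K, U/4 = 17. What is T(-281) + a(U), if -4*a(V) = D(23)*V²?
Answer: -26402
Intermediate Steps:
U = 68 (U = 4*17 = 68)
a(V) = -23*V²/4
T(-281) + a(U) = 186 - 23/4*68² = 186 - 23/4*4624 = 186 - 26588 = -26402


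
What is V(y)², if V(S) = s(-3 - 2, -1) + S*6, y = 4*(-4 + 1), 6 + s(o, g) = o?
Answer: 6889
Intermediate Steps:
s(o, g) = -6 + o
y = -12 (y = 4*(-3) = -12)
V(S) = -11 + 6*S (V(S) = (-6 + (-3 - 2)) + S*6 = (-6 - 5) + 6*S = -11 + 6*S)
V(y)² = (-11 + 6*(-12))² = (-11 - 72)² = (-83)² = 6889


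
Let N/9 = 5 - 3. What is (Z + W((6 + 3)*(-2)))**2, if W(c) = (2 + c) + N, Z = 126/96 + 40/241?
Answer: 179908569/14868736 ≈ 12.100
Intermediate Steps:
N = 18 (N = 9*(5 - 3) = 9*2 = 18)
Z = 5701/3856 (Z = 126*(1/96) + 40*(1/241) = 21/16 + 40/241 = 5701/3856 ≈ 1.4785)
W(c) = 20 + c (W(c) = (2 + c) + 18 = 20 + c)
(Z + W((6 + 3)*(-2)))**2 = (5701/3856 + (20 + (6 + 3)*(-2)))**2 = (5701/3856 + (20 + 9*(-2)))**2 = (5701/3856 + (20 - 18))**2 = (5701/3856 + 2)**2 = (13413/3856)**2 = 179908569/14868736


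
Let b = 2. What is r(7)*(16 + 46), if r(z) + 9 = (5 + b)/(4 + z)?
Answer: -5704/11 ≈ -518.54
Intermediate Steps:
r(z) = -9 + 7/(4 + z) (r(z) = -9 + (5 + 2)/(4 + z) = -9 + 7/(4 + z))
r(7)*(16 + 46) = ((-29 - 9*7)/(4 + 7))*(16 + 46) = ((-29 - 63)/11)*62 = ((1/11)*(-92))*62 = -92/11*62 = -5704/11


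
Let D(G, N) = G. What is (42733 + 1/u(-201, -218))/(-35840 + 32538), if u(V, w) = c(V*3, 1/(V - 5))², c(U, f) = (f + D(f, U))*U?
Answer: -7769057003/600318459 ≈ -12.942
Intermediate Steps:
c(U, f) = 2*U*f (c(U, f) = (f + f)*U = (2*f)*U = 2*U*f)
u(V, w) = 36*V²/(-5 + V)² (u(V, w) = (2*(V*3)/(V - 5))² = (2*(3*V)/(-5 + V))² = (6*V/(-5 + V))² = 36*V²/(-5 + V)²)
(42733 + 1/u(-201, -218))/(-35840 + 32538) = (42733 + 1/(36*(-201)²/(-5 - 201)²))/(-35840 + 32538) = (42733 + 1/(36*40401/(-206)²))/(-3302) = (42733 + 1/(36*40401*(1/42436)))*(-1/3302) = (42733 + 1/(363609/10609))*(-1/3302) = (42733 + 10609/363609)*(-1/3302) = (15538114006/363609)*(-1/3302) = -7769057003/600318459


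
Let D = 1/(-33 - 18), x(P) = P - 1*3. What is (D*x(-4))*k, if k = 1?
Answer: 7/51 ≈ 0.13725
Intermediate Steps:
x(P) = -3 + P (x(P) = P - 3 = -3 + P)
D = -1/51 (D = 1/(-51) = -1/51 ≈ -0.019608)
(D*x(-4))*k = -(-3 - 4)/51*1 = -1/51*(-7)*1 = (7/51)*1 = 7/51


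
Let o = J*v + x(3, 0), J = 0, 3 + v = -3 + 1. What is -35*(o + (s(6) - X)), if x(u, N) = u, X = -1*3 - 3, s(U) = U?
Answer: -525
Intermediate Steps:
v = -5 (v = -3 + (-3 + 1) = -3 - 2 = -5)
X = -6 (X = -3 - 3 = -6)
o = 3 (o = 0*(-5) + 3 = 0 + 3 = 3)
-35*(o + (s(6) - X)) = -35*(3 + (6 - 1*(-6))) = -35*(3 + (6 + 6)) = -35*(3 + 12) = -35*15 = -525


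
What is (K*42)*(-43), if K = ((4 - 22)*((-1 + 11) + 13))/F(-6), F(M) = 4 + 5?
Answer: 83076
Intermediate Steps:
F(M) = 9
K = -46 (K = ((4 - 22)*((-1 + 11) + 13))/9 = -18*(10 + 13)*(⅑) = -18*23*(⅑) = -414*⅑ = -46)
(K*42)*(-43) = -46*42*(-43) = -1932*(-43) = 83076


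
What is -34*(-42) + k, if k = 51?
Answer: 1479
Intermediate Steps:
-34*(-42) + k = -34*(-42) + 51 = 1428 + 51 = 1479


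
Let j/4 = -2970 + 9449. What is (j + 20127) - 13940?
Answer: 32103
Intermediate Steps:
j = 25916 (j = 4*(-2970 + 9449) = 4*6479 = 25916)
(j + 20127) - 13940 = (25916 + 20127) - 13940 = 46043 - 13940 = 32103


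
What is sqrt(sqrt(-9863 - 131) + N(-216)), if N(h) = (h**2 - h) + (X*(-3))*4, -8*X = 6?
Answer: sqrt(46881 + I*sqrt(9994)) ≈ 216.52 + 0.231*I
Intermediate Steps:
X = -3/4 (X = -1/8*6 = -3/4 ≈ -0.75000)
N(h) = 9 + h**2 - h (N(h) = (h**2 - h) - 3/4*(-3)*4 = (h**2 - h) + (9/4)*4 = (h**2 - h) + 9 = 9 + h**2 - h)
sqrt(sqrt(-9863 - 131) + N(-216)) = sqrt(sqrt(-9863 - 131) + (9 + (-216)**2 - 1*(-216))) = sqrt(sqrt(-9994) + (9 + 46656 + 216)) = sqrt(I*sqrt(9994) + 46881) = sqrt(46881 + I*sqrt(9994))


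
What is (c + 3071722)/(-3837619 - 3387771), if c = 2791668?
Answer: -586339/722539 ≈ -0.81150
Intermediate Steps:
(c + 3071722)/(-3837619 - 3387771) = (2791668 + 3071722)/(-3837619 - 3387771) = 5863390/(-7225390) = 5863390*(-1/7225390) = -586339/722539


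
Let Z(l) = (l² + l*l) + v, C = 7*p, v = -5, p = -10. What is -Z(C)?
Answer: -9795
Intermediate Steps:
C = -70 (C = 7*(-10) = -70)
Z(l) = -5 + 2*l² (Z(l) = (l² + l*l) - 5 = (l² + l²) - 5 = 2*l² - 5 = -5 + 2*l²)
-Z(C) = -(-5 + 2*(-70)²) = -(-5 + 2*4900) = -(-5 + 9800) = -1*9795 = -9795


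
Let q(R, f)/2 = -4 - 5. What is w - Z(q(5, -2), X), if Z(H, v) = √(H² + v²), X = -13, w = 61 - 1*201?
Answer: -140 - √493 ≈ -162.20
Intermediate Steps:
w = -140 (w = 61 - 201 = -140)
q(R, f) = -18 (q(R, f) = 2*(-4 - 5) = 2*(-9) = -18)
w - Z(q(5, -2), X) = -140 - √((-18)² + (-13)²) = -140 - √(324 + 169) = -140 - √493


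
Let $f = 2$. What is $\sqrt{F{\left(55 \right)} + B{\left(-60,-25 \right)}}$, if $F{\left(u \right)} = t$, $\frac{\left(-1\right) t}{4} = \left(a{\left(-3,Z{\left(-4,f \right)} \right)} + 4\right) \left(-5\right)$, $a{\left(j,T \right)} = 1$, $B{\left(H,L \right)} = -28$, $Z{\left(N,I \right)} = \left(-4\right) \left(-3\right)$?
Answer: $6 \sqrt{2} \approx 8.4853$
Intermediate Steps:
$Z{\left(N,I \right)} = 12$
$t = 100$ ($t = - 4 \left(1 + 4\right) \left(-5\right) = - 4 \cdot 5 \left(-5\right) = \left(-4\right) \left(-25\right) = 100$)
$F{\left(u \right)} = 100$
$\sqrt{F{\left(55 \right)} + B{\left(-60,-25 \right)}} = \sqrt{100 - 28} = \sqrt{72} = 6 \sqrt{2}$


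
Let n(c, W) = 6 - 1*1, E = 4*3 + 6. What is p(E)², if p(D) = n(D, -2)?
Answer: 25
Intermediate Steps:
E = 18 (E = 12 + 6 = 18)
n(c, W) = 5 (n(c, W) = 6 - 1 = 5)
p(D) = 5
p(E)² = 5² = 25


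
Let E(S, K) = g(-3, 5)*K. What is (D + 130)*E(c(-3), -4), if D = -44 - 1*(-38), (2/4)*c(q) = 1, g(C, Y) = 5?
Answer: -2480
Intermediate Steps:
c(q) = 2 (c(q) = 2*1 = 2)
E(S, K) = 5*K
D = -6 (D = -44 + 38 = -6)
(D + 130)*E(c(-3), -4) = (-6 + 130)*(5*(-4)) = 124*(-20) = -2480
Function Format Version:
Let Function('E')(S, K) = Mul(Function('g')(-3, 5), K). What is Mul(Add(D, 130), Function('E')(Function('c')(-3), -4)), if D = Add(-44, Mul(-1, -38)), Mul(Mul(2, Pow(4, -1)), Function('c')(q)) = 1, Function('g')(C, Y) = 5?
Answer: -2480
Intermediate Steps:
Function('c')(q) = 2 (Function('c')(q) = Mul(2, 1) = 2)
Function('E')(S, K) = Mul(5, K)
D = -6 (D = Add(-44, 38) = -6)
Mul(Add(D, 130), Function('E')(Function('c')(-3), -4)) = Mul(Add(-6, 130), Mul(5, -4)) = Mul(124, -20) = -2480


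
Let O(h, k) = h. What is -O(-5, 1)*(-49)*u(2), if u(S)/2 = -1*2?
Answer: 980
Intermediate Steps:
u(S) = -4 (u(S) = 2*(-1*2) = 2*(-2) = -4)
-O(-5, 1)*(-49)*u(2) = -(-5*(-49))*(-4) = -245*(-4) = -1*(-980) = 980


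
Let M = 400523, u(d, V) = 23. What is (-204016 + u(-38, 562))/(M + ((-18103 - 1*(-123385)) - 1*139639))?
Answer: -203993/366166 ≈ -0.55711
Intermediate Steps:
(-204016 + u(-38, 562))/(M + ((-18103 - 1*(-123385)) - 1*139639)) = (-204016 + 23)/(400523 + ((-18103 - 1*(-123385)) - 1*139639)) = -203993/(400523 + ((-18103 + 123385) - 139639)) = -203993/(400523 + (105282 - 139639)) = -203993/(400523 - 34357) = -203993/366166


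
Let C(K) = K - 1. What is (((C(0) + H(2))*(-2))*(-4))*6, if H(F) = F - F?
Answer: -48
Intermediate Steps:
H(F) = 0
C(K) = -1 + K
(((C(0) + H(2))*(-2))*(-4))*6 = ((((-1 + 0) + 0)*(-2))*(-4))*6 = (((-1 + 0)*(-2))*(-4))*6 = (-1*(-2)*(-4))*6 = (2*(-4))*6 = -8*6 = -48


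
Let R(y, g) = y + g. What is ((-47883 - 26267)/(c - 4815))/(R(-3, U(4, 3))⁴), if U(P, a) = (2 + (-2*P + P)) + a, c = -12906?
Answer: 37075/141768 ≈ 0.26152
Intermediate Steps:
U(P, a) = 2 + a - P (U(P, a) = (2 - P) + a = 2 + a - P)
R(y, g) = g + y
((-47883 - 26267)/(c - 4815))/(R(-3, U(4, 3))⁴) = ((-47883 - 26267)/(-12906 - 4815))/(((2 + 3 - 1*4) - 3)⁴) = (-74150/(-17721))/(((2 + 3 - 4) - 3)⁴) = (-74150*(-1/17721))/((1 - 3)⁴) = 74150/(17721*((-2)⁴)) = (74150/17721)/16 = (74150/17721)*(1/16) = 37075/141768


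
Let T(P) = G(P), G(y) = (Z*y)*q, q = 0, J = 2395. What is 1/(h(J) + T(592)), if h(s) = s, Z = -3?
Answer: 1/2395 ≈ 0.00041754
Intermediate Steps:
G(y) = 0 (G(y) = -3*y*0 = 0)
T(P) = 0
1/(h(J) + T(592)) = 1/(2395 + 0) = 1/2395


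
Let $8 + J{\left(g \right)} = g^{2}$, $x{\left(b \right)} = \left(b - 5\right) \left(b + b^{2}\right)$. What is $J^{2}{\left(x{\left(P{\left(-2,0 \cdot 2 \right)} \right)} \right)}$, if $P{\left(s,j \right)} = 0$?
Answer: $64$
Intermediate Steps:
$x{\left(b \right)} = \left(-5 + b\right) \left(b + b^{2}\right)$
$J{\left(g \right)} = -8 + g^{2}$
$J^{2}{\left(x{\left(P{\left(-2,0 \cdot 2 \right)} \right)} \right)} = \left(-8 + \left(0 \left(-5 + 0^{2} - 0\right)\right)^{2}\right)^{2} = \left(-8 + \left(0 \left(-5 + 0 + 0\right)\right)^{2}\right)^{2} = \left(-8 + \left(0 \left(-5\right)\right)^{2}\right)^{2} = \left(-8 + 0^{2}\right)^{2} = \left(-8 + 0\right)^{2} = \left(-8\right)^{2} = 64$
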